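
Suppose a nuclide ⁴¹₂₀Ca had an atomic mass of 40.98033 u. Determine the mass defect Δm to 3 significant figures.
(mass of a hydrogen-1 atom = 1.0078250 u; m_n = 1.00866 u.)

0.358 u

Σm = 20·m(¹H) + 21·m_n = 20.1565000 + 21.18186 = 41.3383600 u
Δm = 41.3383600 − 40.98033 = 0.3580300 u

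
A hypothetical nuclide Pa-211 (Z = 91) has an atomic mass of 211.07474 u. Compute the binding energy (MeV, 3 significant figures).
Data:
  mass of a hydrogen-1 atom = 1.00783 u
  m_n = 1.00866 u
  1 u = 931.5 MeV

Z = 91, so N = A − Z = 211 − 91 = 120.
Mass of separated nucleons = 91(1.00783) + 120(1.00866) = 91.71253 + 121.03920 = 212.75173 u
Δm = 212.75173 − 211.07474 = 1.67699 u
Binding energy = Δm·c² = 1.67699 × 931.5 MeV/u = 1562.12 MeV

1560 MeV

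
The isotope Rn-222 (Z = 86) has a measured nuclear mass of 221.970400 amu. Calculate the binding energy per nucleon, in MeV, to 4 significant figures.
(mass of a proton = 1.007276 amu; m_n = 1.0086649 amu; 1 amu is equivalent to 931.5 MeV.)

7.694 MeV/nucleon

Z = 86, so N = A − Z = 222 − 86 = 136.
Total constituent mass: 86 × 1.007276 + 136 × 1.0086649 = 223.8041624 amu
Δm = 223.8041624 − 221.970400 = 1.8337624 amu
E_B = 1.8337624 × 931.5 = 1708.15 MeV
Per nucleon: 1708.15 / 222 = 7.694 MeV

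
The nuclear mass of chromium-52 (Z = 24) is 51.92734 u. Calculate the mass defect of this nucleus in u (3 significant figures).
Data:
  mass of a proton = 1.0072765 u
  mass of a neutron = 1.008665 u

With 24 protons and 28 neutrons (A = 52):
Total constituent mass: 24 × 1.0072765 + 28 × 1.008665 = 52.4172560 u
Mass defect Δm = 52.4172560 − 51.92734 = 0.4899160 u

0.490 u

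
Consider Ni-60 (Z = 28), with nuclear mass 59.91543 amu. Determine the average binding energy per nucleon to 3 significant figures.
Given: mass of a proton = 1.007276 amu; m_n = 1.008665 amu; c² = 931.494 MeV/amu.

Mass of separated nucleons = 28(1.007276) + 32(1.008665) = 28.203728 + 32.277280 = 60.481008 amu
Mass defect Δm = 60.481008 − 59.91543 = 0.565578 amu
E_B = 0.565578 × 931.494 = 526.833 MeV
Dividing by A = 60 gives 8.781 MeV per nucleon.

8.78 MeV/nucleon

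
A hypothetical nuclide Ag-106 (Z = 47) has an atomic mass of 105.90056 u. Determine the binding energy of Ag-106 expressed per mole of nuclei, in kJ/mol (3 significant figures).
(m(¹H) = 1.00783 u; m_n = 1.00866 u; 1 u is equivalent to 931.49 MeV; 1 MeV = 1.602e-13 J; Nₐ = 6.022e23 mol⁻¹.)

The nucleus contains 47 protons and 106 − 47 = 59 neutrons.
Total constituent mass: 47 × 1.00783 + 59 × 1.00866 = 106.87895 u
The mass defect is 106.87895 − 105.90056 = 0.97839 u.
Converting to energy: 0.97839 u × 931.49 MeV/u = 911.361 MeV
Per nucleus in joules: 911.361 MeV × 1.602e-13 J/MeV = 1.4600e-10 J
Per mole: 1.4600e-10 J × 6.022e23 mol⁻¹ = 8.7921e+13 J/mol

8.79e+10 kJ/mol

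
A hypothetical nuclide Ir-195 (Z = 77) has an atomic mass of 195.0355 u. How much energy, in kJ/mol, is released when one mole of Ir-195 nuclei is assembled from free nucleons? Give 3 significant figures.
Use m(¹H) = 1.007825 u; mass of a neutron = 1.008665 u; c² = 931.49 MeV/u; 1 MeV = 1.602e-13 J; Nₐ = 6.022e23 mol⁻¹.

With 77 protons and 118 neutrons (A = 195):
Mass of separated nucleons = 77(1.007825) + 118(1.008665) = 77.602525 + 119.022470 = 196.624995 u
Mass defect Δm = 196.624995 − 195.0355 = 1.589495 u
Converting to energy: 1.589495 u × 931.49 MeV/u = 1480.60 MeV
Per nucleus in joules: 1480.60 MeV × 1.602e-13 J/MeV = 2.3719e-10 J
Per mole: 2.3719e-10 J × 6.022e23 mol⁻¹ = 1.4284e+14 J/mol

1.43e+11 kJ/mol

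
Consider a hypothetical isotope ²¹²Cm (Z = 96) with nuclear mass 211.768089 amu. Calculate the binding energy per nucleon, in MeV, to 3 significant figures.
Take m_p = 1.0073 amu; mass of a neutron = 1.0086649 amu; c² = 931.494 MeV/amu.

8.51 MeV/nucleon

Total constituent mass: 96 × 1.0073 + 116 × 1.0086649 = 213.7059284 amu
Mass defect Δm = 213.7059284 − 211.768089 = 1.9378394 amu
E_B = 1.9378394 × 931.494 = 1805.09 MeV
Per nucleon: 1805.09 / 212 = 8.5146 MeV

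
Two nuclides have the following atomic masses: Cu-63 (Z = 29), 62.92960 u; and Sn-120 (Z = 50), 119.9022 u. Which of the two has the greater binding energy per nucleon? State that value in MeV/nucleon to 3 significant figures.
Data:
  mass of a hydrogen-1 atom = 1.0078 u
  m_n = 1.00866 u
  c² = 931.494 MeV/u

Cu-63: Σm = 29(1.0078) + 34(1.00866) = 63.52064 u; Δm = 0.59104 u; E_B = 550.55 MeV; E_B/A = 8.739 MeV
Sn-120: Σm = 50(1.0078) + 70(1.00866) = 120.99620 u; Δm = 1.09400 u; E_B = 1019.05 MeV; E_B/A = 8.492 MeV
Cu-63 has the higher binding energy per nucleon, so it is the more tightly bound nucleus.

Cu-63; 8.74 MeV/nucleon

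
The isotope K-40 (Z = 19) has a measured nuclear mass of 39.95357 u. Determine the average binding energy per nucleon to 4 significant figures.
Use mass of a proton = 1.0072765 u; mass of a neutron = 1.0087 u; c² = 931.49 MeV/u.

Z = 19, so N = A − Z = 40 − 19 = 21.
Total constituent mass: 19 × 1.0072765 + 21 × 1.0087 = 40.3209535 u
The mass defect is 40.3209535 − 39.95357 = 0.3673835 u.
E_B = 0.3673835 × 931.49 = 342.214 MeV
Per nucleon: 342.214 / 40 = 8.555 MeV

8.555 MeV/nucleon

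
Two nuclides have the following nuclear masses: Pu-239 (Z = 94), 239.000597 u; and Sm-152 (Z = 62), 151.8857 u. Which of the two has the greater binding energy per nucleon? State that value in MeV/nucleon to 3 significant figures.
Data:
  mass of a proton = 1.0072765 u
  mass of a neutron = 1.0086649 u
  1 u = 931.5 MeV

Pu-239: Σm = 94(1.0072765) + 145(1.0086649) = 240.9404015 u; Δm = 1.9398045 u; E_B = 1806.9 MeV; E_B/A = 7.560 MeV
Sm-152: Σm = 62(1.0072765) + 90(1.0086649) = 153.2309840 u; Δm = 1.3452840 u; E_B = 1253.1 MeV; E_B/A = 8.244 MeV
Sm-152 has the higher binding energy per nucleon, so it is the more tightly bound nucleus.

Sm-152; 8.24 MeV/nucleon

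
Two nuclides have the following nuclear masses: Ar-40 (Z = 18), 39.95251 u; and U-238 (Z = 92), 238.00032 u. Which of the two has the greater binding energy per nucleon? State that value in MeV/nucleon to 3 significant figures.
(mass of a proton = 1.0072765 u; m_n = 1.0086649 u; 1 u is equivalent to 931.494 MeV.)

Ar-40; 8.60 MeV/nucleon

Ar-40: Σm = 18(1.0072765) + 22(1.0086649) = 40.3216048 u; Δm = 0.3690948 u; E_B = 343.81 MeV; E_B/A = 8.595 MeV
U-238: Σm = 92(1.0072765) + 146(1.0086649) = 239.9345134 u; Δm = 1.9341934 u; E_B = 1801.7 MeV; E_B/A = 7.570 MeV
Ar-40 has the higher binding energy per nucleon, so it is the more tightly bound nucleus.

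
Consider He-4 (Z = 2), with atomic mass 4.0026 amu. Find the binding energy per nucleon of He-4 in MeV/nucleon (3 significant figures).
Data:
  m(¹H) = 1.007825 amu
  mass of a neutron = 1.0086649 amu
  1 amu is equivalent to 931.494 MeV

7.07 MeV/nucleon

Σm = 2·m(¹H) + 2·m_n = 2.015650 + 2.0173298 = 4.0329798 amu
Mass defect Δm = 4.0329798 − 4.0026 = 0.0303798 amu
Converting to energy: 0.0303798 amu × 931.494 MeV/amu = 28.2986 MeV
BE/A = 28.2986 MeV / 4 = 7.0747 MeV/nucleon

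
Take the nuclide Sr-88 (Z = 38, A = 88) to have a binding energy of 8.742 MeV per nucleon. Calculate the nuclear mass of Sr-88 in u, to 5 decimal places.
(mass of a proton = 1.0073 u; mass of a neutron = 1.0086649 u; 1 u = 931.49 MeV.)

Total binding energy = 88 × 8.742 = 769.296 MeV
Mass defect = 769.296 MeV / (931.49 MeV/u) = 0.8258768 u
Constituent mass = 38(1.0073) + 50(1.0086649) = 88.7106450 u
Nuclear mass = 88.7106450 − 0.8258768 = 87.8847682 u ≈ 87.88477 u (to 5 decimal places)

87.88477 u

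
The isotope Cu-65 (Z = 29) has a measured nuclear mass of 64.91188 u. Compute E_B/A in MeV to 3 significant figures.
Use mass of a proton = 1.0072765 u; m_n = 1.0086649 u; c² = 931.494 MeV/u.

Total constituent mass: 29 × 1.0072765 + 36 × 1.0086649 = 65.5229549 u
Δm = 65.5229549 − 64.91188 = 0.6110749 u
Binding energy = Δm·c² = 0.6110749 × 931.494 MeV/u = 569.213 MeV
BE/A = 569.213 MeV / 65 = 8.757 MeV/nucleon

8.76 MeV/nucleon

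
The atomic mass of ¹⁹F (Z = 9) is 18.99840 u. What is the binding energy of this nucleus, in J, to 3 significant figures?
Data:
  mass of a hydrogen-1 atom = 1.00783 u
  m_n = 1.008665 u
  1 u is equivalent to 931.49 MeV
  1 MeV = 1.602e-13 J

Σm = 9·m(¹H) + 10·m_n = 9.07047 + 10.086650 = 19.157120 u
Δm = 19.157120 − 18.99840 = 0.158720 u
E_B = 0.158720 × 931.49 = 147.846 MeV
In joules: 147.846 MeV × 1.602e-13 J/MeV = 2.3685e-11 J

2.37e-11 J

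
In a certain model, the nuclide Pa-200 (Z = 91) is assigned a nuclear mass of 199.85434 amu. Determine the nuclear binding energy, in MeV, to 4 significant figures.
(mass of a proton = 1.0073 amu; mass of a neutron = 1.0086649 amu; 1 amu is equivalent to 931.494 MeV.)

1634 MeV

Σm = 91·m_p + 109·m_n = 91.6643 + 109.9444741 = 201.6087741 amu
Δm = 201.6087741 − 199.85434 = 1.7544341 amu
Binding energy = Δm·c² = 1.7544341 × 931.494 MeV/amu = 1634.24 MeV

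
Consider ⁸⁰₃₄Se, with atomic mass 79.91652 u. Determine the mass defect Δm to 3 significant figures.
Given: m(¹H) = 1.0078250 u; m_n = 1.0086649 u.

0.748 u

Z = 34, so N = A − Z = 80 − 34 = 46.
Total constituent mass: 34 × 1.0078250 + 46 × 1.0086649 = 80.6646354 u
Δm = 80.6646354 − 79.91652 = 0.7481154 u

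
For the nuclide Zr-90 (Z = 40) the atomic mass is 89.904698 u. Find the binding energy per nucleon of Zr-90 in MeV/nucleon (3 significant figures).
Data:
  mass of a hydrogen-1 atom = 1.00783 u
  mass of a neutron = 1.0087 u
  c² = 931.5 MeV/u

8.73 MeV/nucleon

The nucleus contains 40 protons and 90 − 40 = 50 neutrons.
Total constituent mass: 40 × 1.00783 + 50 × 1.0087 = 90.74820 u
The mass defect is 90.74820 − 89.904698 = 0.843502 u.
Converting to energy: 0.843502 u × 931.5 MeV/u = 785.722 MeV
BE/A = 785.722 MeV / 90 = 8.730 MeV/nucleon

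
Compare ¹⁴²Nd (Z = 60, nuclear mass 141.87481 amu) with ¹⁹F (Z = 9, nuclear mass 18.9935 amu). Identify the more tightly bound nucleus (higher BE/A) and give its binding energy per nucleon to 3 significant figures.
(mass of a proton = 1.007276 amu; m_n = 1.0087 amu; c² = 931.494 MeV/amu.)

¹⁴²Nd; 8.36 MeV/nucleon

¹⁴²Nd: Σm = 60(1.007276) + 82(1.0087) = 143.149960 amu; Δm = 1.275150 amu; E_B = 1187.8 MeV; E_B/A = 8.3648 MeV
¹⁹F: Σm = 9(1.007276) + 10(1.0087) = 19.152484 amu; Δm = 0.158984 amu; E_B = 148.09 MeV; E_B/A = 7.794 MeV
¹⁴²Nd has the higher binding energy per nucleon, so it is the more tightly bound nucleus.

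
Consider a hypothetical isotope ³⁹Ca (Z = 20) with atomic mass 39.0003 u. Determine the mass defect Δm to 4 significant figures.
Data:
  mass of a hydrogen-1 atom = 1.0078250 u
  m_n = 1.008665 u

0.3208 u

Σm = 20·m(¹H) + 19·m_n = 20.1565000 + 19.164635 = 39.3211350 u
Δm = 39.3211350 − 39.0003 = 0.3208350 u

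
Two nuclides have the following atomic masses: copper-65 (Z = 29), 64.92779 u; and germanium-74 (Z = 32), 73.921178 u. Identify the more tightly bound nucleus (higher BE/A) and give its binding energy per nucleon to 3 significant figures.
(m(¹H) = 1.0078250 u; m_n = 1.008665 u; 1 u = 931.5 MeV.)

copper-65; 8.76 MeV/nucleon

copper-65: Σm = 29(1.0078250) + 36(1.008665) = 65.5388650 u; Δm = 0.6110750 u; E_B = 569.22 MeV; E_B/A = 8.757 MeV
germanium-74: Σm = 32(1.0078250) + 42(1.008665) = 74.6143300 u; Δm = 0.6931520 u; E_B = 645.67 MeV; E_B/A = 8.725 MeV
copper-65 has the higher binding energy per nucleon, so it is the more tightly bound nucleus.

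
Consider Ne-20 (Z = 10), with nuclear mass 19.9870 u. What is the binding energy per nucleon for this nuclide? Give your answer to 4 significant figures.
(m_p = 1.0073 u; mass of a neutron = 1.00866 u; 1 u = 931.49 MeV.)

Σm = 10·m_p + 10·m_n = 10.0730 + 10.08660 = 20.15960 u
The mass defect is 20.15960 − 19.9870 = 0.17260 u.
Binding energy = Δm·c² = 0.17260 × 931.49 MeV/u = 160.775 MeV
Dividing by A = 20 gives 8.039 MeV per nucleon.

8.039 MeV/nucleon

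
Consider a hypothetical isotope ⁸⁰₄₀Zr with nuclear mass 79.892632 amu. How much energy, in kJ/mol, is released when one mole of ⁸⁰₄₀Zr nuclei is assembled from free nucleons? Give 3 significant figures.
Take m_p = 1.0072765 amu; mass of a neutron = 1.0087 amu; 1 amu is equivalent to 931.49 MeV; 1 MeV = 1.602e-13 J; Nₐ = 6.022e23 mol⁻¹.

Z = 40, so N = A − Z = 80 − 40 = 40.
Σm = 40·m_p + 40·m_n = 40.2910600 + 40.3480 = 80.6390600 amu
Mass defect Δm = 80.6390600 − 79.892632 = 0.7464280 amu
Converting to energy: 0.7464280 amu × 931.49 MeV/amu = 695.290 MeV
Per nucleus in joules: 695.290 MeV × 1.602e-13 J/MeV = 1.1139e-10 J
Per mole: 1.1139e-10 J × 6.022e23 mol⁻¹ = 6.7079e+13 J/mol

6.71e+10 kJ/mol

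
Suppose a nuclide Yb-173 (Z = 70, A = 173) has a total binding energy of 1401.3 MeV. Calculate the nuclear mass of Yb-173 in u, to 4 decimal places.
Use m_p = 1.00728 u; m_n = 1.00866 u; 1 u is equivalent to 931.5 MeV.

172.8972 u

Mass defect = 1401.3 MeV / (931.5 MeV/u) = 1.504348 u
Constituent mass = 70(1.00728) + 103(1.00866) = 174.40158 u
Nuclear mass = 174.40158 − 1.504348 = 172.897232 u ≈ 172.8972 u (to 4 decimal places)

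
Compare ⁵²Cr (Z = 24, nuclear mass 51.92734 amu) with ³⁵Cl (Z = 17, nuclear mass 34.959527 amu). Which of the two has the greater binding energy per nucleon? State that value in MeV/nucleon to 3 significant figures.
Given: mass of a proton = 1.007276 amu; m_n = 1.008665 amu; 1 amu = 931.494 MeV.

⁵²Cr; 8.78 MeV/nucleon

⁵²Cr: Σm = 24(1.007276) + 28(1.008665) = 52.417244 amu; Δm = 0.489904 amu; E_B = 456.34 MeV; E_B/A = 8.776 MeV
³⁵Cl: Σm = 17(1.007276) + 18(1.008665) = 35.279662 amu; Δm = 0.320135 amu; E_B = 298.20 MeV; E_B/A = 8.520 MeV
⁵²Cr has the higher binding energy per nucleon, so it is the more tightly bound nucleus.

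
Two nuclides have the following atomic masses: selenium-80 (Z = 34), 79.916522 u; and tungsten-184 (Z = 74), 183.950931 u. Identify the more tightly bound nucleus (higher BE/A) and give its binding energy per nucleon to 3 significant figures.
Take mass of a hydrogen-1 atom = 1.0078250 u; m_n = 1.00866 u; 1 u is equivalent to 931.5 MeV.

selenium-80; 8.71 MeV/nucleon

selenium-80: Σm = 34(1.0078250) + 46(1.00866) = 80.6644100 u; Δm = 0.7478880 u; E_B = 696.66 MeV; E_B/A = 8.708 MeV
tungsten-184: Σm = 74(1.0078250) + 110(1.00866) = 185.5316500 u; Δm = 1.5807190 u; E_B = 1472.4 MeV; E_B/A = 8.002 MeV
selenium-80 has the higher binding energy per nucleon, so it is the more tightly bound nucleus.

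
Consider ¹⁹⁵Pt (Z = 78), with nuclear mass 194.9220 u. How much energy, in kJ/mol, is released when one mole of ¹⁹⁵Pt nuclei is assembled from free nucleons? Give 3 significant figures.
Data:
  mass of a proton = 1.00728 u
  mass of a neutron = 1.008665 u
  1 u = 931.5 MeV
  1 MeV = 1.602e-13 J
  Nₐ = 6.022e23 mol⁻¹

The nucleus contains 78 protons and 195 − 78 = 117 neutrons.
Σm = 78·m_p + 117·m_n = 78.56784 + 118.013805 = 196.581645 u
Mass defect Δm = 196.581645 − 194.9220 = 1.659645 u
E_B = 1.659645 × 931.5 = 1545.96 MeV
Per nucleus in joules: 1545.96 MeV × 1.602e-13 J/MeV = 2.4766e-10 J
Per mole: 2.4766e-10 J × 6.022e23 mol⁻¹ = 1.4914e+14 J/mol

1.49e+11 kJ/mol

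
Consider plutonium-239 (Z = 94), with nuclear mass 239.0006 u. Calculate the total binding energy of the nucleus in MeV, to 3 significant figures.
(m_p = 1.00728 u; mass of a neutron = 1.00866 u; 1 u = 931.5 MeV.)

1810 MeV

Total constituent mass: 94 × 1.00728 + 145 × 1.00866 = 240.94002 u
Mass defect Δm = 240.94002 − 239.0006 = 1.93942 u
Binding energy = Δm·c² = 1.93942 × 931.5 MeV/u = 1806.57 MeV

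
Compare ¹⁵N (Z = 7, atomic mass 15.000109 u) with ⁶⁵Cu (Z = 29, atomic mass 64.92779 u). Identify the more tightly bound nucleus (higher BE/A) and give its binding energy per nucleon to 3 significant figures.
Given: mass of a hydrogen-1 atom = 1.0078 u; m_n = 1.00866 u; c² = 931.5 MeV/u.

⁶⁵Cu; 8.74 MeV/nucleon

¹⁵N: Σm = 7(1.0078) + 8(1.00866) = 15.12388 u; Δm = 0.123771 u; E_B = 115.29 MeV; E_B/A = 7.686 MeV
⁶⁵Cu: Σm = 29(1.0078) + 36(1.00866) = 65.53796 u; Δm = 0.61017 u; E_B = 568.37 MeV; E_B/A = 8.744 MeV
⁶⁵Cu has the higher binding energy per nucleon, so it is the more tightly bound nucleus.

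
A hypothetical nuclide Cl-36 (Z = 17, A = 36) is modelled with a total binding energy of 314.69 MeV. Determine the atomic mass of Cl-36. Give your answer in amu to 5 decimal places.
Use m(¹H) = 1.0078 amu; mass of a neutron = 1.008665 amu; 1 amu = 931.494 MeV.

Mass defect = 314.69 MeV / (931.494 MeV/amu) = 0.3378336 amu
Constituent mass = 17(1.0078) + 19(1.008665) = 36.297235 amu
Atomic mass = 36.297235 − 0.3378336 = 35.9594014 amu ≈ 35.95940 amu (to 5 decimal places)

35.95940 amu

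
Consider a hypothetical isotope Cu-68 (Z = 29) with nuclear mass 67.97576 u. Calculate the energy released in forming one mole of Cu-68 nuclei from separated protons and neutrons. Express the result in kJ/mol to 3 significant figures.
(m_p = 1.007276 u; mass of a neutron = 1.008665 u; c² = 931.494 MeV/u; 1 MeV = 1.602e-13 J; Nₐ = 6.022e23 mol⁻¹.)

Total constituent mass: 29 × 1.007276 + 39 × 1.008665 = 68.548939 u
Mass defect Δm = 68.548939 − 67.97576 = 0.573179 u
E_B = 0.573179 × 931.494 = 533.913 MeV
Per nucleus in joules: 533.913 MeV × 1.602e-13 J/MeV = 8.5533e-11 J
Per mole: 8.5533e-11 J × 6.022e23 mol⁻¹ = 5.1508e+13 J/mol

5.15e+10 kJ/mol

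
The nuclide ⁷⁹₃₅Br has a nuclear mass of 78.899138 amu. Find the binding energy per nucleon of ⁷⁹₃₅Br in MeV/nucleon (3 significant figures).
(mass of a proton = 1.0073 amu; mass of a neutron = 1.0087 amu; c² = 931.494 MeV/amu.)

8.72 MeV/nucleon

Z = 35, so N = A − Z = 79 − 35 = 44.
Total constituent mass: 35 × 1.0073 + 44 × 1.0087 = 79.6383 amu
Δm = 79.6383 − 78.899138 = 0.739162 amu
Converting to energy: 0.739162 amu × 931.494 MeV/amu = 688.525 MeV
Per nucleon: 688.525 / 79 = 8.716 MeV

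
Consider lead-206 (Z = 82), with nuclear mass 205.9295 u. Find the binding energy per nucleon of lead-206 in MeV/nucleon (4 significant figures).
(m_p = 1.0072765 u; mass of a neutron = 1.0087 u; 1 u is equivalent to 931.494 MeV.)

With 82 protons and 124 neutrons (A = 206):
Σm = 82·m_p + 124·m_n = 82.5966730 + 125.0788 = 207.6754730 u
Δm = 207.6754730 − 205.9295 = 1.7459730 u
E_B = 1.7459730 × 931.494 = 1626.36 MeV
Dividing by A = 206 gives 7.895 MeV per nucleon.

7.895 MeV/nucleon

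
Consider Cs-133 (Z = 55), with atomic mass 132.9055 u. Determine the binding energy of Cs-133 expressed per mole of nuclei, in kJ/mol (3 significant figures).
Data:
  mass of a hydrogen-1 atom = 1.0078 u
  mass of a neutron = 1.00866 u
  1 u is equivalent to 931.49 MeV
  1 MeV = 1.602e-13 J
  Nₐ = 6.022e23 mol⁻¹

1.08e+11 kJ/mol

With 55 protons and 78 neutrons (A = 133):
Total constituent mass: 55 × 1.0078 + 78 × 1.00866 = 134.10448 u
Mass defect Δm = 134.10448 − 132.9055 = 1.19898 u
Binding energy = Δm·c² = 1.19898 × 931.49 MeV/u = 1116.84 MeV
Per nucleus in joules: 1116.84 MeV × 1.602e-13 J/MeV = 1.7892e-10 J
Per mole: 1.7892e-10 J × 6.022e23 mol⁻¹ = 1.0775e+14 J/mol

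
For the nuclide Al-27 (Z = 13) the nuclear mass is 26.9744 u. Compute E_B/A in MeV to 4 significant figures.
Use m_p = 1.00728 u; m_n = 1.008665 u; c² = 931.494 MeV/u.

The nucleus contains 13 protons and 27 − 13 = 14 neutrons.
Total constituent mass: 13 × 1.00728 + 14 × 1.008665 = 27.215950 u
Mass defect Δm = 27.215950 − 26.9744 = 0.241550 u
E_B = 0.241550 × 931.494 = 225.002 MeV
Dividing by A = 27 gives 8.333 MeV per nucleon.

8.333 MeV/nucleon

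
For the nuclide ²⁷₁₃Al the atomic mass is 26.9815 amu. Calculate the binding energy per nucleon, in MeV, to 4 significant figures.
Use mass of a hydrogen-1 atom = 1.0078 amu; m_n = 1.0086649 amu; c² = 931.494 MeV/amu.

With 13 protons and 14 neutrons (A = 27):
Total constituent mass: 13 × 1.0078 + 14 × 1.0086649 = 27.2227086 amu
Δm = 27.2227086 − 26.9815 = 0.2412086 amu
Binding energy = Δm·c² = 0.2412086 × 931.494 MeV/amu = 224.684 MeV
Dividing by A = 27 gives 8.322 MeV per nucleon.

8.322 MeV/nucleon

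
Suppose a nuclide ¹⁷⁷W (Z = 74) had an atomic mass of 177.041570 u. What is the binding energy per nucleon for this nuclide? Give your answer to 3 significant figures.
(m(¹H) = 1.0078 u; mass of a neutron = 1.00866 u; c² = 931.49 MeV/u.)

7.51 MeV/nucleon

Total constituent mass: 74 × 1.0078 + 103 × 1.00866 = 178.46918 u
Δm = 178.46918 − 177.041570 = 1.427610 u
E_B = 1.427610 × 931.49 = 1329.80 MeV
Dividing by A = 177 gives 7.513 MeV per nucleon.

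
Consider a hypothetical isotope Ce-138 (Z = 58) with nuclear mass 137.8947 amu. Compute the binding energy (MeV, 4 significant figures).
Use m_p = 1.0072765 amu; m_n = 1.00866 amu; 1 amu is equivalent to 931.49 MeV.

With 58 protons and 80 neutrons (A = 138):
Total constituent mass: 58 × 1.0072765 + 80 × 1.00866 = 139.1148370 amu
The mass defect is 139.1148370 − 137.8947 = 1.2201370 amu.
Binding energy = Δm·c² = 1.2201370 × 931.49 MeV/amu = 1136.55 MeV

1137 MeV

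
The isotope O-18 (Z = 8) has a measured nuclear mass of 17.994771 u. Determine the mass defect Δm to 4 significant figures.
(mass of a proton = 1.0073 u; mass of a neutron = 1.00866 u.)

Total constituent mass: 8 × 1.0073 + 10 × 1.00866 = 18.14500 u
Δm = 18.14500 − 17.994771 = 0.150229 u

0.1502 u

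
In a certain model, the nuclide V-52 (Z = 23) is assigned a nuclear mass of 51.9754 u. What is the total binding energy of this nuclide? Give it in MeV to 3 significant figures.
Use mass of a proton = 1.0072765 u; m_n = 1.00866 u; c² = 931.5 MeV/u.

413 MeV

With 23 protons and 29 neutrons (A = 52):
Mass of separated nucleons = 23(1.0072765) + 29(1.00866) = 23.1673595 + 29.25114 = 52.4184995 u
Δm = 52.4184995 − 51.9754 = 0.4430995 u
Converting to energy: 0.4430995 u × 931.5 MeV/u = 412.747 MeV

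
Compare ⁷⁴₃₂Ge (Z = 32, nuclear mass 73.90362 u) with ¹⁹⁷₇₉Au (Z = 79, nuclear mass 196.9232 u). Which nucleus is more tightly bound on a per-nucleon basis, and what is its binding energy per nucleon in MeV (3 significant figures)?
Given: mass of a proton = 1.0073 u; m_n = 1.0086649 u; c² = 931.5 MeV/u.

⁷⁴₃₂Ge: Σm = 32(1.0073) + 42(1.0086649) = 74.5975258 u; Δm = 0.6939058 u; E_B = 646.373 MeV; E_B/A = 8.7348 MeV
¹⁹⁷₇₉Au: Σm = 79(1.0073) + 118(1.0086649) = 198.5991582 u; Δm = 1.6759582 u; E_B = 1561.155 MeV; E_B/A = 7.9246 MeV
⁷⁴₃₂Ge has the higher binding energy per nucleon, so it is the more tightly bound nucleus.

⁷⁴₃₂Ge; 8.73 MeV/nucleon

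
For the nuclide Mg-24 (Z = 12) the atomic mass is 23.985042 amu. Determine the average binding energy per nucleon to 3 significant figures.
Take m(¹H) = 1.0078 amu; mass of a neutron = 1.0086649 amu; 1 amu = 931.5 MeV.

Z = 12, so N = A − Z = 24 − 12 = 12.
Σm = 12·m(¹H) + 12·m_n = 12.0936 + 12.1039788 = 24.1975788 amu
Δm = 24.1975788 − 23.985042 = 0.2125368 amu
Binding energy = Δm·c² = 0.2125368 × 931.5 MeV/amu = 197.978 MeV
Per nucleon: 197.978 / 24 = 8.249 MeV

8.25 MeV/nucleon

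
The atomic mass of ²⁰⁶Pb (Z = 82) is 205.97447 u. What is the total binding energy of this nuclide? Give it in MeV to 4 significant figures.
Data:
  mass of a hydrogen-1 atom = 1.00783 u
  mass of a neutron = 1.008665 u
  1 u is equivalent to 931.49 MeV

The nucleus contains 82 protons and 206 − 82 = 124 neutrons.
Σm = 82·m(¹H) + 124·m_n = 82.64206 + 125.074460 = 207.716520 u
Mass defect Δm = 207.716520 − 205.97447 = 1.742050 u
E_B = 1.742050 × 931.49 = 1622.70 MeV

1623 MeV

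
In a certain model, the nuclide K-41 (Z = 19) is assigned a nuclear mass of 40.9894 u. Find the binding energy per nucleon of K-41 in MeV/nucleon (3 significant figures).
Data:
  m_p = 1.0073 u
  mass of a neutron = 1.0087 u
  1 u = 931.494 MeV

The nucleus contains 19 protons and 41 − 19 = 22 neutrons.
Mass of separated nucleons = 19(1.0073) + 22(1.0087) = 19.1387 + 22.1914 = 41.3301 u
Mass defect Δm = 41.3301 − 40.9894 = 0.3407 u
Converting to energy: 0.3407 u × 931.494 MeV/u = 317.360 MeV
Dividing by A = 41 gives 7.740 MeV per nucleon.

7.74 MeV/nucleon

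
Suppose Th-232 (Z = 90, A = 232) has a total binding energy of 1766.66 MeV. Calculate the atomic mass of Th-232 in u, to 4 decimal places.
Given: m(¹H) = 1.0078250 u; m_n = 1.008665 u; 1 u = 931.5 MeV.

232.0381 u

Mass defect = 1766.66 MeV / (931.5 MeV/u) = 1.896575 u
Constituent mass = 90(1.0078250) + 142(1.008665) = 233.9346800 u
Atomic mass = 233.9346800 − 1.896575 = 232.0381050 u ≈ 232.0381 u (to 4 decimal places)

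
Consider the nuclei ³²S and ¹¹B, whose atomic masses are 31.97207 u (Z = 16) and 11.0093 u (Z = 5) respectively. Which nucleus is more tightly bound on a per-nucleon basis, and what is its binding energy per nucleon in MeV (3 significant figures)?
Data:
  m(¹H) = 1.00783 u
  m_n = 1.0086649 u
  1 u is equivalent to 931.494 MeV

³²S; 8.50 MeV/nucleon

³²S: Σm = 16(1.00783) + 16(1.0086649) = 32.2639184 u; Δm = 0.2918484 u; E_B = 271.855 MeV; E_B/A = 8.495 MeV
¹¹B: Σm = 5(1.00783) + 6(1.0086649) = 11.0911394 u; Δm = 0.0818394 u; E_B = 76.233 MeV; E_B/A = 6.930 MeV
³²S has the higher binding energy per nucleon, so it is the more tightly bound nucleus.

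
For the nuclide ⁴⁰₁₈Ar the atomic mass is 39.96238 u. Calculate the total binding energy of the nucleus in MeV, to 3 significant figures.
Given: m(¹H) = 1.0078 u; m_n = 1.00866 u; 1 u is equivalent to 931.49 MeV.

343 MeV

Total constituent mass: 18 × 1.0078 + 22 × 1.00866 = 40.33092 u
Δm = 40.33092 − 39.96238 = 0.36854 u
E_B = 0.36854 × 931.49 = 343.291 MeV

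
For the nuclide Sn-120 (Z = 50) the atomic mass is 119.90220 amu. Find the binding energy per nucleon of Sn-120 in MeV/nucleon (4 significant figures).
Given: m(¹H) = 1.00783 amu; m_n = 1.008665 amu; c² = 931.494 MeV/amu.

8.506 MeV/nucleon

Z = 50, so N = A − Z = 120 − 50 = 70.
Total constituent mass: 50 × 1.00783 + 70 × 1.008665 = 120.998050 amu
The mass defect is 120.998050 − 119.90220 = 1.095850 amu.
E_B = 1.095850 × 931.494 = 1020.778 MeV
BE/A = 1020.778 MeV / 120 = 8.506 MeV/nucleon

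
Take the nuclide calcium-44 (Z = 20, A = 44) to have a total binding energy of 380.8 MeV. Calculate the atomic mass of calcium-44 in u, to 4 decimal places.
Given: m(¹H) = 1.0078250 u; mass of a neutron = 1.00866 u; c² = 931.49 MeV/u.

Mass defect = 380.8 MeV / (931.49 MeV/u) = 0.408807 u
Constituent mass = 20(1.0078250) + 24(1.00866) = 44.3643400 u
Atomic mass = 44.3643400 − 0.408807 = 43.9555330 u ≈ 43.9555 u (to 4 decimal places)

43.9555 u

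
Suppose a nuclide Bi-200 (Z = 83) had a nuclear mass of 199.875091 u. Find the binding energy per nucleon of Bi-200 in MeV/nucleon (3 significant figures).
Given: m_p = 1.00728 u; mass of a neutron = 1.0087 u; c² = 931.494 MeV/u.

8.14 MeV/nucleon

Mass of separated nucleons = 83(1.00728) + 117(1.0087) = 83.60424 + 118.0179 = 201.62214 u
Δm = 201.62214 − 199.875091 = 1.747049 u
Converting to energy: 1.747049 u × 931.494 MeV/u = 1627.37 MeV
Dividing by A = 200 gives 8.137 MeV per nucleon.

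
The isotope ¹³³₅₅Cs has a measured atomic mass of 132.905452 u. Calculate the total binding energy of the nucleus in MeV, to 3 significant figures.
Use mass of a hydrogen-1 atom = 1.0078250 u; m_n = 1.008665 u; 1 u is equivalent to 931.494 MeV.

Σm = 55·m(¹H) + 78·m_n = 55.4303750 + 78.675870 = 134.1062450 u
The mass defect is 134.1062450 − 132.905452 = 1.2007930 u.
Binding energy = Δm·c² = 1.2007930 × 931.494 MeV/u = 1118.53 MeV

1120 MeV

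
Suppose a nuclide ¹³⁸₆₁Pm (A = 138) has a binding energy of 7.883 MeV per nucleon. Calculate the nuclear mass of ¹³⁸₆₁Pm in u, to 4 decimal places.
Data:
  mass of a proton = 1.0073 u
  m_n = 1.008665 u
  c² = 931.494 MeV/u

137.9446 u

Total binding energy = 138 × 7.883 = 1087.854 MeV
Mass defect = 1087.854 MeV / (931.494 MeV/u) = 1.167859 u
Constituent mass = 61(1.0073) + 77(1.008665) = 139.112505 u
Nuclear mass = 139.112505 − 1.167859 = 137.944646 u ≈ 137.9446 u (to 4 decimal places)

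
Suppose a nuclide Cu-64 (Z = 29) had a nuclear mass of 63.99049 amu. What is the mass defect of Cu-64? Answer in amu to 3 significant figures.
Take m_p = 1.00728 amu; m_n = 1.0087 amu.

Mass of separated nucleons = 29(1.00728) + 35(1.0087) = 29.21112 + 35.3045 = 64.51562 amu
The mass defect is 64.51562 − 63.99049 = 0.52513 amu.

0.525 amu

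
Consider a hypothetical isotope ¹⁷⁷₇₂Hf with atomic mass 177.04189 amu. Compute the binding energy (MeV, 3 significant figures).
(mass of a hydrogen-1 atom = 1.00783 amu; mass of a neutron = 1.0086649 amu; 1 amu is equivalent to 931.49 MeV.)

Total constituent mass: 72 × 1.00783 + 105 × 1.0086649 = 178.4735745 amu
Δm = 178.4735745 − 177.04189 = 1.4316845 amu
Converting to energy: 1.4316845 amu × 931.49 MeV/amu = 1333.60 MeV

1330 MeV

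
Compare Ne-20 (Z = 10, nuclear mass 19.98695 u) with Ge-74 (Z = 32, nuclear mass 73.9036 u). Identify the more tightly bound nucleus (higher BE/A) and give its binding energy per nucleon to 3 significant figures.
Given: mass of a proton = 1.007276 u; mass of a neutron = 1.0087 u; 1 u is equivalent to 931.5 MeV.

Ne-20: Σm = 10(1.007276) + 10(1.0087) = 20.159760 u; Δm = 0.172810 u; E_B = 160.97 MeV; E_B/A = 8.049 MeV
Ge-74: Σm = 32(1.007276) + 42(1.0087) = 74.598232 u; Δm = 0.694632 u; E_B = 647.05 MeV; E_B/A = 8.744 MeV
Ge-74 has the higher binding energy per nucleon, so it is the more tightly bound nucleus.

Ge-74; 8.74 MeV/nucleon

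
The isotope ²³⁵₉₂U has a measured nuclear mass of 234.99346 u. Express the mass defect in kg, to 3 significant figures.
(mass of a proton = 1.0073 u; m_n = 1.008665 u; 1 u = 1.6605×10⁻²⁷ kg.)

3.18e-27 kg

Z = 92, so N = A − Z = 235 − 92 = 143.
Mass of separated nucleons = 92(1.0073) + 143(1.008665) = 92.6716 + 144.239095 = 236.910695 u
Mass defect Δm = 236.910695 − 234.99346 = 1.917235 u
In SI units: 1.917235 u × 1.6605×10⁻²⁷ kg/u = 3.1836e-27 kg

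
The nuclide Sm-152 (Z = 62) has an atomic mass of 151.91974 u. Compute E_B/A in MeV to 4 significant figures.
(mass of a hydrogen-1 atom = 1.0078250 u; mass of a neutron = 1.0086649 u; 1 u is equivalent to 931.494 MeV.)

8.244 MeV/nucleon

With 62 protons and 90 neutrons (A = 152):
Mass of separated nucleons = 62(1.0078250) + 90(1.0086649) = 62.4851500 + 90.7798410 = 153.2649910 u
Δm = 153.2649910 − 151.91974 = 1.3452510 u
Converting to energy: 1.3452510 u × 931.494 MeV/u = 1253.09 MeV
BE/A = 1253.09 MeV / 152 = 8.244 MeV/nucleon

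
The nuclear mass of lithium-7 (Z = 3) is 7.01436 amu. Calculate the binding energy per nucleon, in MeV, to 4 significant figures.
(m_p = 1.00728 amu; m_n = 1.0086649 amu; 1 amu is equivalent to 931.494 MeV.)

Σm = 3·m_p + 4·m_n = 3.02184 + 4.0346596 = 7.0564996 amu
Mass defect Δm = 7.0564996 − 7.01436 = 0.0421396 amu
E_B = 0.0421396 × 931.494 = 39.2528 MeV
BE/A = 39.2528 MeV / 7 = 5.608 MeV/nucleon

5.608 MeV/nucleon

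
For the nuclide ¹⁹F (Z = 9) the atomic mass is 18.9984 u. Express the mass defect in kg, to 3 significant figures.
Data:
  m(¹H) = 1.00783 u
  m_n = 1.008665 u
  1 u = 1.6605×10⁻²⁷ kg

2.64e-28 kg

With 9 protons and 10 neutrons (A = 19):
Total constituent mass: 9 × 1.00783 + 10 × 1.008665 = 19.157120 u
Mass defect Δm = 19.157120 − 18.9984 = 0.158720 u
In SI units: 0.158720 u × 1.6605×10⁻²⁷ kg/u = 2.6355e-28 kg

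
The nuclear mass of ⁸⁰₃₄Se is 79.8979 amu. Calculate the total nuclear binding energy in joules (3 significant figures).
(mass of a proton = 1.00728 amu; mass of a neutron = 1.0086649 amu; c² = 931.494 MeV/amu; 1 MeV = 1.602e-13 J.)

With 34 protons and 46 neutrons (A = 80):
Total constituent mass: 34 × 1.00728 + 46 × 1.0086649 = 80.6461054 amu
Mass defect Δm = 80.6461054 − 79.8979 = 0.7482054 amu
Converting to energy: 0.7482054 amu × 931.494 MeV/amu = 696.949 MeV
In joules: 696.949 MeV × 1.602e-13 J/MeV = 1.1165e-10 J

1.12e-10 J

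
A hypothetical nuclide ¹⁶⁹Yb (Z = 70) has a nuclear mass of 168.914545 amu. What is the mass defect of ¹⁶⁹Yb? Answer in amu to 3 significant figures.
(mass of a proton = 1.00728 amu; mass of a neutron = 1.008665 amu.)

1.45 amu

Z = 70, so N = A − Z = 169 − 70 = 99.
Mass of separated nucleons = 70(1.00728) + 99(1.008665) = 70.50960 + 99.857835 = 170.367435 amu
Mass defect Δm = 170.367435 − 168.914545 = 1.452890 amu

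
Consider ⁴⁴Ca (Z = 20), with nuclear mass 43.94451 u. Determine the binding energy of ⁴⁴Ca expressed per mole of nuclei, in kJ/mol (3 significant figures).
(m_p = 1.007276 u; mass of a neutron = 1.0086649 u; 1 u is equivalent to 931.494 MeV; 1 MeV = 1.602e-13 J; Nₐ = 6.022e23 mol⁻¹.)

3.68e+10 kJ/mol

The nucleus contains 20 protons and 44 − 20 = 24 neutrons.
Mass of separated nucleons = 20(1.007276) + 24(1.0086649) = 20.145520 + 24.2079576 = 44.3534776 u
The mass defect is 44.3534776 − 43.94451 = 0.4089676 u.
E_B = 0.4089676 × 931.494 = 380.951 MeV
Per nucleus in joules: 380.951 MeV × 1.602e-13 J/MeV = 6.1028e-11 J
Per mole: 6.1028e-11 J × 6.022e23 mol⁻¹ = 3.6751e+13 J/mol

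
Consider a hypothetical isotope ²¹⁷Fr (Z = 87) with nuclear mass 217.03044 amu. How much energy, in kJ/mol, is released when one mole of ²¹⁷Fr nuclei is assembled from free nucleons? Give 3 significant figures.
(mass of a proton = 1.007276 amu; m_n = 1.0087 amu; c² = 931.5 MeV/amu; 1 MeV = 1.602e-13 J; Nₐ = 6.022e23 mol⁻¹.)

Z = 87, so N = A − Z = 217 − 87 = 130.
Total constituent mass: 87 × 1.007276 + 130 × 1.0087 = 218.764012 amu
Mass defect Δm = 218.764012 − 217.03044 = 1.733572 amu
Binding energy = Δm·c² = 1.733572 × 931.5 MeV/amu = 1614.82 MeV
Per nucleus in joules: 1614.82 MeV × 1.602e-13 J/MeV = 2.5869e-10 J
Per mole: 2.5869e-10 J × 6.022e23 mol⁻¹ = 1.5578e+14 J/mol

1.56e+11 kJ/mol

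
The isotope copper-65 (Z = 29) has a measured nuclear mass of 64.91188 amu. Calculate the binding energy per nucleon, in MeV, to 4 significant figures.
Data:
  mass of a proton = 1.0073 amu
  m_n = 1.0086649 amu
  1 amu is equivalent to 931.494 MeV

8.767 MeV/nucleon

With 29 protons and 36 neutrons (A = 65):
Mass of separated nucleons = 29(1.0073) + 36(1.0086649) = 29.2117 + 36.3119364 = 65.5236364 amu
The mass defect is 65.5236364 − 64.91188 = 0.6117564 amu.
E_B = 0.6117564 × 931.494 = 569.847 MeV
BE/A = 569.847 MeV / 65 = 8.767 MeV/nucleon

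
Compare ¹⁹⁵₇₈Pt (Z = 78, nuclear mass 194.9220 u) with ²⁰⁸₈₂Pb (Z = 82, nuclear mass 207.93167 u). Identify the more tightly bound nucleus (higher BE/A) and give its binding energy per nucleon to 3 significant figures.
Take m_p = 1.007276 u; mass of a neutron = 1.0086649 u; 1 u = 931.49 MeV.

¹⁹⁵₇₈Pt; 7.93 MeV/nucleon

¹⁹⁵₇₈Pt: Σm = 78(1.007276) + 117(1.0086649) = 196.5813213 u; Δm = 1.6593213 u; E_B = 1545.6 MeV; E_B/A = 7.926 MeV
²⁰⁸₈₂Pb: Σm = 82(1.007276) + 126(1.0086649) = 209.6884094 u; Δm = 1.7567394 u; E_B = 1636.4 MeV; E_B/A = 7.867 MeV
¹⁹⁵₇₈Pt has the higher binding energy per nucleon, so it is the more tightly bound nucleus.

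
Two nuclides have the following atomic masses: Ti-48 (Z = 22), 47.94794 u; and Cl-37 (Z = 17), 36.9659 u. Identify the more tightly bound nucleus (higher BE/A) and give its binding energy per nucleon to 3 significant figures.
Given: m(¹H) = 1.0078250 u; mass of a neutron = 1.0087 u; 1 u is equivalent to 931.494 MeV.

Ti-48: Σm = 22(1.0078250) + 26(1.0087) = 48.3983500 u; Δm = 0.4504100 u; E_B = 419.55 MeV; E_B/A = 8.741 MeV
Cl-37: Σm = 17(1.0078250) + 20(1.0087) = 37.3070250 u; Δm = 0.3411250 u; E_B = 317.76 MeV; E_B/A = 8.588 MeV
Ti-48 has the higher binding energy per nucleon, so it is the more tightly bound nucleus.

Ti-48; 8.74 MeV/nucleon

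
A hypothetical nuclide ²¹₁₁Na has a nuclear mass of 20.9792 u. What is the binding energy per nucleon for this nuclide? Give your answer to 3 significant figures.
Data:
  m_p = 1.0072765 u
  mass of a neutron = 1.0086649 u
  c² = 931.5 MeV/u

Mass of separated nucleons = 11(1.0072765) + 10(1.0086649) = 11.0800415 + 10.0866490 = 21.1666905 u
The mass defect is 21.1666905 − 20.9792 = 0.1874905 u.
E_B = 0.1874905 × 931.5 = 174.647 MeV
Per nucleon: 174.647 / 21 = 8.317 MeV

8.32 MeV/nucleon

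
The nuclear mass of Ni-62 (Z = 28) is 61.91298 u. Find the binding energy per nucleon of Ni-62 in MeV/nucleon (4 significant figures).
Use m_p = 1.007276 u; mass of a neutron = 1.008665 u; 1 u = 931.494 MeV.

The nucleus contains 28 protons and 62 − 28 = 34 neutrons.
Total constituent mass: 28 × 1.007276 + 34 × 1.008665 = 62.498338 u
The mass defect is 62.498338 − 61.91298 = 0.585358 u.
Binding energy = Δm·c² = 0.585358 × 931.494 MeV/u = 545.257 MeV
Per nucleon: 545.257 / 62 = 8.794 MeV

8.794 MeV/nucleon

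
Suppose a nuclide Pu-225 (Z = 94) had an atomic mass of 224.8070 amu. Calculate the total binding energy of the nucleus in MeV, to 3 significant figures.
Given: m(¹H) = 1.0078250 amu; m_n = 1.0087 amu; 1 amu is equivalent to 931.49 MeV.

1930 MeV

Total constituent mass: 94 × 1.0078250 + 131 × 1.0087 = 226.8752500 amu
Δm = 226.8752500 − 224.8070 = 2.0682500 amu
Converting to energy: 2.0682500 amu × 931.49 MeV/amu = 1926.55 MeV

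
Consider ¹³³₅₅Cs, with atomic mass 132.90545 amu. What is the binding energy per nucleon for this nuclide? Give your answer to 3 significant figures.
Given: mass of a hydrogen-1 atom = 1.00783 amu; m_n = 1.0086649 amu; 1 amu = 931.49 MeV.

8.41 MeV/nucleon

With 55 protons and 78 neutrons (A = 133):
Mass of separated nucleons = 55(1.00783) + 78(1.0086649) = 55.43065 + 78.6758622 = 134.1065122 amu
The mass defect is 134.1065122 − 132.90545 = 1.2010622 amu.
E_B = 1.2010622 × 931.49 = 1118.78 MeV
Per nucleon: 1118.78 / 133 = 8.412 MeV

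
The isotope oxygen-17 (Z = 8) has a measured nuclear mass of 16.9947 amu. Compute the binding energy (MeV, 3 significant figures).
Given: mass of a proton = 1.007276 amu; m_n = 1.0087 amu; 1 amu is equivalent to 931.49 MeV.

Total constituent mass: 8 × 1.007276 + 9 × 1.0087 = 17.136508 amu
Mass defect Δm = 17.136508 − 16.9947 = 0.141808 amu
Binding energy = Δm·c² = 0.141808 × 931.49 MeV/amu = 132.093 MeV

132 MeV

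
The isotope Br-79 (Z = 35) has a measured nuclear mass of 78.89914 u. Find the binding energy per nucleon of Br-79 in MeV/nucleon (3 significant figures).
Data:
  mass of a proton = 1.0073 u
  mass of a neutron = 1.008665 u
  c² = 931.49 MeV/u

Σm = 35·m_p + 44·m_n = 35.2555 + 44.381260 = 79.636760 u
Δm = 79.636760 − 78.89914 = 0.737620 u
Binding energy = Δm·c² = 0.737620 × 931.49 MeV/u = 687.086 MeV
BE/A = 687.086 MeV / 79 = 8.697 MeV/nucleon

8.70 MeV/nucleon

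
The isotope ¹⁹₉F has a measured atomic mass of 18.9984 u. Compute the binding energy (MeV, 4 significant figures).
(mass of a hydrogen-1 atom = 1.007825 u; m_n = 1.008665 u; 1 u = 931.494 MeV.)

The nucleus contains 9 protons and 19 − 9 = 10 neutrons.
Mass of separated nucleons = 9(1.007825) + 10(1.008665) = 9.070425 + 10.086650 = 19.157075 u
Mass defect Δm = 19.157075 − 18.9984 = 0.158675 u
E_B = 0.158675 × 931.494 = 147.805 MeV

147.8 MeV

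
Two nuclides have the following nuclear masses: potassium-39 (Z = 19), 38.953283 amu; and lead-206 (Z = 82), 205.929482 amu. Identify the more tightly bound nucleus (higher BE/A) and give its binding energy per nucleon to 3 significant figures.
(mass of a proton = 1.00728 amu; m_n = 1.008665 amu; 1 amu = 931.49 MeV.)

potassium-39; 8.56 MeV/nucleon

potassium-39: Σm = 19(1.00728) + 20(1.008665) = 39.311620 amu; Δm = 0.358337 amu; E_B = 333.79 MeV; E_B/A = 8.559 MeV
lead-206: Σm = 82(1.00728) + 124(1.008665) = 207.671420 amu; Δm = 1.741938 amu; E_B = 1622.6 MeV; E_B/A = 7.877 MeV
potassium-39 has the higher binding energy per nucleon, so it is the more tightly bound nucleus.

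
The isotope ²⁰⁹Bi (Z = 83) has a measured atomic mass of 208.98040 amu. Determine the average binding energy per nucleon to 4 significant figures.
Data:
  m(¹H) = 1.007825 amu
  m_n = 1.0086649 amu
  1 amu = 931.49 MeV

7.848 MeV/nucleon

Z = 83, so N = A − Z = 209 − 83 = 126.
Σm = 83·m(¹H) + 126·m_n = 83.649475 + 127.0917774 = 210.7412524 amu
Mass defect Δm = 210.7412524 − 208.98040 = 1.7608524 amu
Binding energy = Δm·c² = 1.7608524 × 931.49 MeV/amu = 1640.22 MeV
Per nucleon: 1640.22 / 209 = 7.848 MeV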